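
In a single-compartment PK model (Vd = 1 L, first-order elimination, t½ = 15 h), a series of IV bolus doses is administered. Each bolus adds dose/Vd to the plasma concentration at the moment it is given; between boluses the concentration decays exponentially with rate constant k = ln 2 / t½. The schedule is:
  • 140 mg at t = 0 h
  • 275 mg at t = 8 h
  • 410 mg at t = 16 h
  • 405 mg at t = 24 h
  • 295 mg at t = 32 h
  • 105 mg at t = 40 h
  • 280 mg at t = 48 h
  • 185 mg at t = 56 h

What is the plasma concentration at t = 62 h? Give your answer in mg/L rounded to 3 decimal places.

548.117 mg/L

k = ln 2 / 15 = 0.04621 per h
Dose 1 (140 mg at t=0 h): 140·exp(−0.04621·62) = 7.978 mg/L
Dose 2 (275 mg at t=8 h): 275·exp(−0.04621·54) = 22.679 mg/L
Dose 3 (410 mg at t=16 h): 410·exp(−0.04621·46) = 48.936 mg/L
Dose 4 (405 mg at t=24 h): 405·exp(−0.04621·38) = 69.959 mg/L
Dose 5 (295 mg at t=32 h): 295·exp(−0.04621·30) = 73.750 mg/L
Dose 6 (105 mg at t=40 h): 105·exp(−0.04621·22) = 37.991 mg/L
Dose 7 (280 mg at t=48 h): 280·exp(−0.04621·14) = 146.621 mg/L
Dose 8 (185 mg at t=56 h): 185·exp(−0.04621·6) = 140.204 mg/L
C(62) = 7.978 + 22.679 + 48.936 + 69.959 + 73.750 + 37.991 + 146.621 + 140.204 = 548.117 mg/L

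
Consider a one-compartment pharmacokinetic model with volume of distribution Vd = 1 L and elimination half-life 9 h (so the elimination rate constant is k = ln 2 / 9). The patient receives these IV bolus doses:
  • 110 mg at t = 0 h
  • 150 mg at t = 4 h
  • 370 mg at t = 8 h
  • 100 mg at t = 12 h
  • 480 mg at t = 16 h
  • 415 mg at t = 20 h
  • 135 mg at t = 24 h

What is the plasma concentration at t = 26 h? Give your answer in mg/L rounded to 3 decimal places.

k = ln 2 / 9 = 0.07702 per h
Dose 1 (110 mg at t=0 h): 110·exp(−0.07702·26) = 14.851 mg/L
Dose 2 (150 mg at t=4 h): 150·exp(−0.07702·22) = 27.558 mg/L
Dose 3 (370 mg at t=8 h): 370·exp(−0.07702·18) = 92.500 mg/L
Dose 4 (100 mg at t=12 h): 100·exp(−0.07702·14) = 34.020 mg/L
Dose 5 (480 mg at t=16 h): 480·exp(−0.07702·10) = 222.210 mg/L
Dose 6 (415 mg at t=20 h): 415·exp(−0.07702·6) = 261.434 mg/L
Dose 7 (135 mg at t=24 h): 135·exp(−0.07702·2) = 115.728 mg/L
C(26) = 14.851 + 27.558 + 92.500 + 34.020 + 222.210 + 261.434 + 115.728 = 768.300 mg/L

768.300 mg/L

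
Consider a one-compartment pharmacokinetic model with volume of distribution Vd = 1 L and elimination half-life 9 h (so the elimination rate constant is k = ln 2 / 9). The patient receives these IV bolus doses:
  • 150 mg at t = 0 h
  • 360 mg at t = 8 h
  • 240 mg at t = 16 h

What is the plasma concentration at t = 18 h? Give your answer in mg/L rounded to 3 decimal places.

k = ln 2 / 9 = 0.07702 per h
Dose 1 (150 mg at t=0 h): 150·exp(−0.07702·18) = 37.500 mg/L
Dose 2 (360 mg at t=8 h): 360·exp(−0.07702·10) = 166.657 mg/L
Dose 3 (240 mg at t=16 h): 240·exp(−0.07702·2) = 205.739 mg/L
C(18) = 37.500 + 166.657 + 205.739 = 409.896 mg/L

409.896 mg/L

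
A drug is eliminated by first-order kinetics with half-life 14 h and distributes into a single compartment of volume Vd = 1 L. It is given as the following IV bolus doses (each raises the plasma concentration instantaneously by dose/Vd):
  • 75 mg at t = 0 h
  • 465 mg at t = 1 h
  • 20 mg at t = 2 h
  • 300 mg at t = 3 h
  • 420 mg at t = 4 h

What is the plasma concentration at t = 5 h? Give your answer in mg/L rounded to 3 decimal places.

k = ln 2 / 14 = 0.04951 per h
Dose 1 (75 mg at t=0 h): 75·exp(−0.04951·5) = 58.553 mg/L
Dose 2 (465 mg at t=1 h): 465·exp(−0.04951·4) = 381.456 mg/L
Dose 3 (20 mg at t=2 h): 20·exp(−0.04951·3) = 17.239 mg/L
Dose 4 (300 mg at t=3 h): 300·exp(−0.04951·2) = 271.717 mg/L
Dose 5 (420 mg at t=4 h): 420·exp(−0.04951·1) = 399.712 mg/L
C(5) = 58.553 + 381.456 + 17.239 + 271.717 + 399.712 = 1128.678 mg/L

1128.678 mg/L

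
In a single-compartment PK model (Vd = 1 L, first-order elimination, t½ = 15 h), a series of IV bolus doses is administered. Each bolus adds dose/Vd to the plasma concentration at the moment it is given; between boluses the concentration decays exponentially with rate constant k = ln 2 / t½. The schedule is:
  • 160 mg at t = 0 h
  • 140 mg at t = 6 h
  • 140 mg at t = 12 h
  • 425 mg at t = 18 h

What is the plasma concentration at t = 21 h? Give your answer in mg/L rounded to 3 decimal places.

592.978 mg/L

k = ln 2 / 15 = 0.04621 per h
Dose 1 (160 mg at t=0 h): 160·exp(−0.04621·21) = 60.629 mg/L
Dose 2 (140 mg at t=6 h): 140·exp(−0.04621·15) = 70.000 mg/L
Dose 3 (140 mg at t=12 h): 140·exp(−0.04621·9) = 92.366 mg/L
Dose 4 (425 mg at t=18 h): 425·exp(−0.04621·3) = 369.984 mg/L
C(21) = 60.629 + 70.000 + 92.366 + 369.984 = 592.978 mg/L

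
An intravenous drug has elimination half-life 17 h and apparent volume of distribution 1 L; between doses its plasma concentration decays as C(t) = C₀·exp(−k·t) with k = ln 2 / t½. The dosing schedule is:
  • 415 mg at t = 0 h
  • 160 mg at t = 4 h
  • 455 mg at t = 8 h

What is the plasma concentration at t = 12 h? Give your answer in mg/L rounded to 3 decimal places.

k = ln 2 / 17 = 0.04077 per h
Dose 1 (415 mg at t=0 h): 415·exp(−0.04077·12) = 254.423 mg/L
Dose 2 (160 mg at t=4 h): 160·exp(−0.04077·8) = 115.467 mg/L
Dose 3 (455 mg at t=8 h): 455·exp(−0.04077·4) = 386.528 mg/L
C(12) = 254.423 + 115.467 + 386.528 = 756.418 mg/L

756.418 mg/L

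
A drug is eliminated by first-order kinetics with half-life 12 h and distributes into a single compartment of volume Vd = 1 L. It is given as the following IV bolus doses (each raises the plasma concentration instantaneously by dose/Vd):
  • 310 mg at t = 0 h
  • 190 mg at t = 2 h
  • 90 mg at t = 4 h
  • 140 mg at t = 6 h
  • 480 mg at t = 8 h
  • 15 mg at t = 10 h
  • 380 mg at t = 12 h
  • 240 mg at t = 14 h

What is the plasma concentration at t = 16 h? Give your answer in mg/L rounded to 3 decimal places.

k = ln 2 / 12 = 0.05776 per h
Dose 1 (310 mg at t=0 h): 310·exp(−0.05776·16) = 123.024 mg/L
Dose 2 (190 mg at t=2 h): 190·exp(−0.05776·14) = 84.635 mg/L
Dose 3 (90 mg at t=4 h): 90·exp(−0.05776·12) = 45.000 mg/L
Dose 4 (140 mg at t=6 h): 140·exp(−0.05776·10) = 78.572 mg/L
Dose 5 (480 mg at t=8 h): 480·exp(−0.05776·8) = 302.381 mg/L
Dose 6 (15 mg at t=10 h): 15·exp(−0.05776·6) = 10.607 mg/L
Dose 7 (380 mg at t=12 h): 380·exp(−0.05776·4) = 301.606 mg/L
Dose 8 (240 mg at t=14 h): 240·exp(−0.05776·2) = 213.816 mg/L
C(16) = 123.024 + 84.635 + 45.000 + 78.572 + 302.381 + 10.607 + 301.606 + 213.816 = 1159.641 mg/L

1159.641 mg/L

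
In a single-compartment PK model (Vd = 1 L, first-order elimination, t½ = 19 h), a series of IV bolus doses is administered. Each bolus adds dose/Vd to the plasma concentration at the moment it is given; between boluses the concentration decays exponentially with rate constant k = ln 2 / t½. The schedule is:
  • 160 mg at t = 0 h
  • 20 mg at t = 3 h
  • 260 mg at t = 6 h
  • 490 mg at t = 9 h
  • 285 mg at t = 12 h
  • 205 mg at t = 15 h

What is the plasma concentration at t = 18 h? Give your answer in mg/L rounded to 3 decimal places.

k = ln 2 / 19 = 0.03648 per h
Dose 1 (160 mg at t=0 h): 160·exp(−0.03648·18) = 82.972 mg/L
Dose 2 (20 mg at t=3 h): 20·exp(−0.03648·15) = 11.571 mg/L
Dose 3 (260 mg at t=6 h): 260·exp(−0.03648·12) = 167.822 mg/L
Dose 4 (490 mg at t=9 h): 490·exp(−0.03648·9) = 352.860 mg/L
Dose 5 (285 mg at t=12 h): 285·exp(−0.03648·6) = 228.972 mg/L
Dose 6 (205 mg at t=15 h): 205·exp(−0.03648·3) = 183.748 mg/L
C(18) = 82.972 + 11.571 + 167.822 + 352.860 + 228.972 + 183.748 = 1027.946 mg/L

1027.946 mg/L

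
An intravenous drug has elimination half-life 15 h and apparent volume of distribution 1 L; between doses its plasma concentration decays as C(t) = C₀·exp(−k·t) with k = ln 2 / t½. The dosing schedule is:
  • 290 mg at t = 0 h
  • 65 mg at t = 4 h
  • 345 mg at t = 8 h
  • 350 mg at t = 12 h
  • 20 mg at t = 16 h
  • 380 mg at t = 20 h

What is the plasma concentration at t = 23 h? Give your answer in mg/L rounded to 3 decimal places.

855.515 mg/L

k = ln 2 / 15 = 0.04621 per h
Dose 1 (290 mg at t=0 h): 290·exp(−0.04621·23) = 100.189 mg/L
Dose 2 (65 mg at t=4 h): 65·exp(−0.04621·19) = 27.015 mg/L
Dose 3 (345 mg at t=8 h): 345·exp(−0.04621·15) = 172.500 mg/L
Dose 4 (350 mg at t=12 h): 350·exp(−0.04621·11) = 210.529 mg/L
Dose 5 (20 mg at t=16 h): 20·exp(−0.04621·7) = 14.473 mg/L
Dose 6 (380 mg at t=20 h): 380·exp(−0.04621·3) = 330.809 mg/L
C(23) = 100.189 + 27.015 + 172.500 + 210.529 + 14.473 + 330.809 = 855.515 mg/L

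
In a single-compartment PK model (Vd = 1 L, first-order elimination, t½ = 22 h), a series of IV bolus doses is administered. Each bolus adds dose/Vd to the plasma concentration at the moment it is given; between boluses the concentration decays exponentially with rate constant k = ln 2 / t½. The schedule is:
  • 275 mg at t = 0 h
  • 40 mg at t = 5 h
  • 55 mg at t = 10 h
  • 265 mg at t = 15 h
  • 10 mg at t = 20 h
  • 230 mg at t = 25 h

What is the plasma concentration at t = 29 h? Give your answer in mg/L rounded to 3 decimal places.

k = ln 2 / 22 = 0.03151 per h
Dose 1 (275 mg at t=0 h): 275·exp(−0.03151·29) = 110.286 mg/L
Dose 2 (40 mg at t=5 h): 40·exp(−0.03151·24) = 18.779 mg/L
Dose 3 (55 mg at t=10 h): 55·exp(−0.03151·19) = 30.226 mg/L
Dose 4 (265 mg at t=15 h): 265·exp(−0.03151·14) = 170.483 mg/L
Dose 5 (10 mg at t=20 h): 10·exp(−0.03151·9) = 7.531 mg/L
Dose 6 (230 mg at t=25 h): 230·exp(−0.03151·4) = 202.766 mg/L
C(29) = 110.286 + 18.779 + 30.226 + 170.483 + 7.531 + 202.766 = 540.071 mg/L

540.071 mg/L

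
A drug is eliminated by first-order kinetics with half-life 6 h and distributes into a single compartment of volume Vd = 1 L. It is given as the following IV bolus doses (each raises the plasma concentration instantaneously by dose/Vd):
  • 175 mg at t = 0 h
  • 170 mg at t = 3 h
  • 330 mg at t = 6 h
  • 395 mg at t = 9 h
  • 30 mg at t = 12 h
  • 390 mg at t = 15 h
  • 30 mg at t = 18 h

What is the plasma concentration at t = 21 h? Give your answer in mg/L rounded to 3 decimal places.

420.624 mg/L

k = ln 2 / 6 = 0.11552 per h
Dose 1 (175 mg at t=0 h): 175·exp(−0.11552·21) = 15.468 mg/L
Dose 2 (170 mg at t=3 h): 170·exp(−0.11552·18) = 21.250 mg/L
Dose 3 (330 mg at t=6 h): 330·exp(−0.11552·15) = 58.336 mg/L
Dose 4 (395 mg at t=9 h): 395·exp(−0.11552·12) = 98.750 mg/L
Dose 5 (30 mg at t=12 h): 30·exp(−0.11552·9) = 10.607 mg/L
Dose 6 (390 mg at t=15 h): 390·exp(−0.11552·6) = 195.000 mg/L
Dose 7 (30 mg at t=18 h): 30·exp(−0.11552·3) = 21.213 mg/L
C(21) = 15.468 + 21.250 + 58.336 + 98.750 + 10.607 + 195.000 + 21.213 = 420.624 mg/L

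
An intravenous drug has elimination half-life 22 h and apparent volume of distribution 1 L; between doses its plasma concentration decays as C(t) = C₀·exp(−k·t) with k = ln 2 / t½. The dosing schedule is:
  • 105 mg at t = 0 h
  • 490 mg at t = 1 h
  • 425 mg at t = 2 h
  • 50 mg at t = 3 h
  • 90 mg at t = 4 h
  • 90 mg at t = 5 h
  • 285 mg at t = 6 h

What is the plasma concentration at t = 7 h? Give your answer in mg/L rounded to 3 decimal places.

k = ln 2 / 22 = 0.03151 per h
Dose 1 (105 mg at t=0 h): 105·exp(−0.03151·7) = 84.218 mg/L
Dose 2 (490 mg at t=1 h): 490·exp(−0.03151·6) = 405.599 mg/L
Dose 3 (425 mg at t=2 h): 425·exp(−0.03151·5) = 363.056 mg/L
Dose 4 (50 mg at t=3 h): 50·exp(−0.03151·4) = 44.080 mg/L
Dose 5 (90 mg at t=4 h): 90·exp(−0.03151·3) = 81.883 mg/L
Dose 6 (90 mg at t=5 h): 90·exp(−0.03151·2) = 84.504 mg/L
Dose 7 (285 mg at t=6 h): 285·exp(−0.03151·1) = 276.161 mg/L
C(7) = 84.218 + 405.599 + 363.056 + 44.080 + 81.883 + 84.504 + 276.161 = 1339.500 mg/L

1339.500 mg/L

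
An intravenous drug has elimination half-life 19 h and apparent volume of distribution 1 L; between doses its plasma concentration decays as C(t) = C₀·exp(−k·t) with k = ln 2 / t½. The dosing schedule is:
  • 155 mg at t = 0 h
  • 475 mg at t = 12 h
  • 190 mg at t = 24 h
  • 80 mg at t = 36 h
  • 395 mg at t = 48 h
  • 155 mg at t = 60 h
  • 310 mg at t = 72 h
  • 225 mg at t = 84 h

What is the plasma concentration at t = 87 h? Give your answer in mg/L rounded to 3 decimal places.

k = ln 2 / 19 = 0.03648 per h
Dose 1 (155 mg at t=0 h): 155·exp(−0.03648·87) = 6.485 mg/L
Dose 2 (475 mg at t=12 h): 475·exp(−0.03648·75) = 30.791 mg/L
Dose 3 (190 mg at t=24 h): 190·exp(−0.03648·63) = 19.081 mg/L
Dose 4 (80 mg at t=36 h): 80·exp(−0.03648·51) = 12.447 mg/L
Dose 5 (395 mg at t=48 h): 395·exp(−0.03648·39) = 95.212 mg/L
Dose 6 (155 mg at t=60 h): 155·exp(−0.03648·27) = 57.883 mg/L
Dose 7 (310 mg at t=72 h): 310·exp(−0.03648·15) = 179.352 mg/L
Dose 8 (225 mg at t=84 h): 225·exp(−0.03648·3) = 201.675 mg/L
C(87) = 6.485 + 30.791 + 19.081 + 12.447 + 95.212 + 57.883 + 179.352 + 201.675 = 602.926 mg/L

602.926 mg/L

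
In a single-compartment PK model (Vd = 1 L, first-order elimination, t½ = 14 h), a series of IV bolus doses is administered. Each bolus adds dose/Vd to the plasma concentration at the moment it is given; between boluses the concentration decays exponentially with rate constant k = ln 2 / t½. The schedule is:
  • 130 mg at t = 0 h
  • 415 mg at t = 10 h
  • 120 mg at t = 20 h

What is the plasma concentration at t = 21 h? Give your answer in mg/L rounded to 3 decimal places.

400.892 mg/L

k = ln 2 / 14 = 0.04951 per h
Dose 1 (130 mg at t=0 h): 130·exp(−0.04951·21) = 45.962 mg/L
Dose 2 (415 mg at t=10 h): 415·exp(−0.04951·11) = 240.727 mg/L
Dose 3 (120 mg at t=20 h): 120·exp(−0.04951·1) = 114.203 mg/L
C(21) = 45.962 + 240.727 + 114.203 = 400.892 mg/L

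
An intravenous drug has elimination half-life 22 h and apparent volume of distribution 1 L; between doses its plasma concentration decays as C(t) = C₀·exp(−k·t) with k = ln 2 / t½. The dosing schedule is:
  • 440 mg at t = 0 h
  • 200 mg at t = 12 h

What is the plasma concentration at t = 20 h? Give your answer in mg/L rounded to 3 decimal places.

k = ln 2 / 22 = 0.03151 per h
Dose 1 (440 mg at t=0 h): 440·exp(−0.03151·20) = 234.309 mg/L
Dose 2 (200 mg at t=12 h): 200·exp(−0.03151·8) = 155.441 mg/L
C(20) = 234.309 + 155.441 = 389.750 mg/L

389.750 mg/L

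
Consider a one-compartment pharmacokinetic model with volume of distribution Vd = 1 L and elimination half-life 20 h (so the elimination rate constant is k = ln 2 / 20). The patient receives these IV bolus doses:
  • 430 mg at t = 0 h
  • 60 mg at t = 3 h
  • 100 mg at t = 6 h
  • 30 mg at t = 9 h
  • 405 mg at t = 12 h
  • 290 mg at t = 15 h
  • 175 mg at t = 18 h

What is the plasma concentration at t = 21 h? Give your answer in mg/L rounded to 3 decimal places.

1008.832 mg/L

k = ln 2 / 20 = 0.03466 per h
Dose 1 (430 mg at t=0 h): 430·exp(−0.03466·21) = 207.676 mg/L
Dose 2 (60 mg at t=3 h): 60·exp(−0.03466·18) = 32.153 mg/L
Dose 3 (100 mg at t=6 h): 100·exp(−0.03466·15) = 59.460 mg/L
Dose 4 (30 mg at t=9 h): 30·exp(−0.03466·12) = 19.793 mg/L
Dose 5 (405 mg at t=12 h): 405·exp(−0.03466·9) = 296.477 mg/L
Dose 6 (290 mg at t=15 h): 290·exp(−0.03466·6) = 235.553 mg/L
Dose 7 (175 mg at t=18 h): 175·exp(−0.03466·3) = 157.719 mg/L
C(21) = 207.676 + 32.153 + 59.460 + 19.793 + 296.477 + 235.553 + 157.719 = 1008.832 mg/L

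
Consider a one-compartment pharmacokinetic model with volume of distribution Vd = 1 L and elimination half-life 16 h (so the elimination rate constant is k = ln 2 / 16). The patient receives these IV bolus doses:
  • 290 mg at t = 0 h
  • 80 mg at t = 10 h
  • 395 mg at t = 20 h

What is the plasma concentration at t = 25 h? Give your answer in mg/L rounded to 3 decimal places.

458.026 mg/L

k = ln 2 / 16 = 0.04332 per h
Dose 1 (290 mg at t=0 h): 290·exp(−0.04332·25) = 98.184 mg/L
Dose 2 (80 mg at t=10 h): 80·exp(−0.04332·15) = 41.771 mg/L
Dose 3 (395 mg at t=20 h): 395·exp(−0.04332·5) = 318.072 mg/L
C(25) = 98.184 + 41.771 + 318.072 = 458.026 mg/L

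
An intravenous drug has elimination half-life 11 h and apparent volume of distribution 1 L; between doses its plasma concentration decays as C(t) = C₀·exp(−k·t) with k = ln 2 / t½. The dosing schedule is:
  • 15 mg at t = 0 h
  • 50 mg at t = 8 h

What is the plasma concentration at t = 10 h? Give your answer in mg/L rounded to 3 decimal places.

52.067 mg/L

k = ln 2 / 11 = 0.06301 per h
Dose 1 (15 mg at t=0 h): 15·exp(−0.06301·10) = 7.988 mg/L
Dose 2 (50 mg at t=8 h): 50·exp(−0.06301·2) = 44.080 mg/L
C(10) = 7.988 + 44.080 = 52.067 mg/L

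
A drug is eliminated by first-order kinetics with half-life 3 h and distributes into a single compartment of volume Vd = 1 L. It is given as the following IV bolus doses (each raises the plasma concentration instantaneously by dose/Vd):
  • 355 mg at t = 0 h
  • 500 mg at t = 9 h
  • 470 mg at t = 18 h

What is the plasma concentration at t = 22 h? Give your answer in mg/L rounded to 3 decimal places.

k = ln 2 / 3 = 0.23105 per h
Dose 1 (355 mg at t=0 h): 355·exp(−0.23105·22) = 2.201 mg/L
Dose 2 (500 mg at t=9 h): 500·exp(−0.23105·13) = 24.803 mg/L
Dose 3 (470 mg at t=18 h): 470·exp(−0.23105·4) = 186.520 mg/L
C(22) = 2.201 + 24.803 + 186.520 = 213.524 mg/L

213.524 mg/L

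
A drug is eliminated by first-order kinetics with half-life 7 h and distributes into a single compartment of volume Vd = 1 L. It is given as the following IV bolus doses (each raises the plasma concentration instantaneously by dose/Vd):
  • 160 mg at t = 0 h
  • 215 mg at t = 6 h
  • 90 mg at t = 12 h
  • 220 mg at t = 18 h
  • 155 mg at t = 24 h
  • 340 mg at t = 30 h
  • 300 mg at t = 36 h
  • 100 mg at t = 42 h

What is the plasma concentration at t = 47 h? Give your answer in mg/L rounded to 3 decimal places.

261.441 mg/L

k = ln 2 / 7 = 0.09902 per h
Dose 1 (160 mg at t=0 h): 160·exp(−0.09902·47) = 1.524 mg/L
Dose 2 (215 mg at t=6 h): 215·exp(−0.09902·41) = 3.709 mg/L
Dose 3 (90 mg at t=12 h): 90·exp(−0.09902·35) = 2.813 mg/L
Dose 4 (220 mg at t=18 h): 220·exp(−0.09902·29) = 12.454 mg/L
Dose 5 (155 mg at t=24 h): 155·exp(−0.09902·23) = 15.894 mg/L
Dose 6 (340 mg at t=30 h): 340·exp(−0.09902·17) = 63.155 mg/L
Dose 7 (300 mg at t=36 h): 300·exp(−0.09902·11) = 100.943 mg/L
Dose 8 (100 mg at t=42 h): 100·exp(−0.09902·5) = 60.951 mg/L
C(47) = 1.524 + 3.709 + 2.813 + 12.454 + 15.894 + 63.155 + 100.943 + 60.951 = 261.441 mg/L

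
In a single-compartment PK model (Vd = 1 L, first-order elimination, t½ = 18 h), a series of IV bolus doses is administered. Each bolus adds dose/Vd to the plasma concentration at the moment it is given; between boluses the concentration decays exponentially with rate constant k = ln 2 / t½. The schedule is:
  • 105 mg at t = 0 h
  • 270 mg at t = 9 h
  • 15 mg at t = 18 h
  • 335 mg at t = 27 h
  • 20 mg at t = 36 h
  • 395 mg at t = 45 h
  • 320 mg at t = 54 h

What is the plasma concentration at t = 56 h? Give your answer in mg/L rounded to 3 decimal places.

k = ln 2 / 18 = 0.03851 per h
Dose 1 (105 mg at t=0 h): 105·exp(−0.03851·56) = 12.152 mg/L
Dose 2 (270 mg at t=9 h): 270·exp(−0.03851·47) = 44.192 mg/L
Dose 3 (15 mg at t=18 h): 15·exp(−0.03851·38) = 3.472 mg/L
Dose 4 (335 mg at t=27 h): 335·exp(−0.03851·29) = 109.661 mg/L
Dose 5 (20 mg at t=36 h): 20·exp(−0.03851·20) = 9.259 mg/L
Dose 6 (395 mg at t=45 h): 395·exp(−0.03851·11) = 258.603 mg/L
Dose 7 (320 mg at t=54 h): 320·exp(−0.03851·2) = 296.280 mg/L
C(56) = 12.152 + 44.192 + 3.472 + 109.661 + 9.259 + 258.603 + 296.280 = 733.619 mg/L

733.619 mg/L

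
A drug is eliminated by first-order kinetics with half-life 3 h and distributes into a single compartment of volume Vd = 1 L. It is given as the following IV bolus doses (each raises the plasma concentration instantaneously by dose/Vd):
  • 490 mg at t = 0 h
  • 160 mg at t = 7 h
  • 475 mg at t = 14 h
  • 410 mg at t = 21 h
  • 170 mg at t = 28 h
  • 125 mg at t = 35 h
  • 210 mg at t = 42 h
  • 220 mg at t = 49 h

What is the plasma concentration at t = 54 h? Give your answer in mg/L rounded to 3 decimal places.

84.640 mg/L

k = ln 2 / 3 = 0.23105 per h
Dose 1 (490 mg at t=0 h): 490·exp(−0.23105·54) = 0.002 mg/L
Dose 2 (160 mg at t=7 h): 160·exp(−0.23105·47) = 0.003 mg/L
Dose 3 (475 mg at t=14 h): 475·exp(−0.23105·40) = 0.046 mg/L
Dose 4 (410 mg at t=21 h): 410·exp(−0.23105·33) = 0.200 mg/L
Dose 5 (170 mg at t=28 h): 170·exp(−0.23105·26) = 0.418 mg/L
Dose 6 (125 mg at t=35 h): 125·exp(−0.23105·19) = 1.550 mg/L
Dose 7 (210 mg at t=42 h): 210·exp(−0.23105·12) = 13.125 mg/L
Dose 8 (220 mg at t=49 h): 220·exp(−0.23105·5) = 69.296 mg/L
C(54) = 0.002 + 0.003 + 0.046 + 0.200 + 0.418 + 1.550 + 13.125 + 69.296 = 84.640 mg/L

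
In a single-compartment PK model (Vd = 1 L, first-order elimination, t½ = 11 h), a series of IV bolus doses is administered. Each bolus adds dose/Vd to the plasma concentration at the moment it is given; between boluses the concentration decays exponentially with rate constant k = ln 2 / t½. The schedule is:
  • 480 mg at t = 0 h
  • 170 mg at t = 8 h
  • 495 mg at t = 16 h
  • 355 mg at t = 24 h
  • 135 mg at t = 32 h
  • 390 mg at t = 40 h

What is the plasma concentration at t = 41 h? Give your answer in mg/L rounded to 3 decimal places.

724.295 mg/L

k = ln 2 / 11 = 0.06301 per h
Dose 1 (480 mg at t=0 h): 480·exp(−0.06301·41) = 36.243 mg/L
Dose 2 (170 mg at t=8 h): 170·exp(−0.06301·33) = 21.250 mg/L
Dose 3 (495 mg at t=16 h): 495·exp(−0.06301·25) = 102.434 mg/L
Dose 4 (355 mg at t=24 h): 355·exp(−0.06301·17) = 121.619 mg/L
Dose 5 (135 mg at t=32 h): 135·exp(−0.06301·9) = 76.566 mg/L
Dose 6 (390 mg at t=40 h): 390·exp(−0.06301·1) = 366.183 mg/L
C(41) = 36.243 + 21.250 + 102.434 + 121.619 + 76.566 + 366.183 = 724.295 mg/L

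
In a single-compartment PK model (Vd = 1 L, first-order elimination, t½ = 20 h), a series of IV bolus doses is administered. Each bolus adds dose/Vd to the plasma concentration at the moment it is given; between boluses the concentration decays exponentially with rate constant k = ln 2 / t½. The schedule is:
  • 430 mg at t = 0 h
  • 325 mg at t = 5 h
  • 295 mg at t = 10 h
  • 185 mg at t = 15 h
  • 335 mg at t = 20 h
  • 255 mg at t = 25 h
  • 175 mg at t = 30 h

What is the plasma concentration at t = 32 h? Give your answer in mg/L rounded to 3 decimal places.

k = ln 2 / 20 = 0.03466 per h
Dose 1 (430 mg at t=0 h): 430·exp(−0.03466·32) = 141.847 mg/L
Dose 2 (325 mg at t=5 h): 325·exp(−0.03466·27) = 127.495 mg/L
Dose 3 (295 mg at t=10 h): 295·exp(−0.03466·22) = 137.622 mg/L
Dose 4 (185 mg at t=15 h): 185·exp(−0.03466·17) = 102.635 mg/L
Dose 5 (335 mg at t=20 h): 335·exp(−0.03466·12) = 221.018 mg/L
Dose 6 (255 mg at t=25 h): 255·exp(−0.03466·7) = 200.069 mg/L
Dose 7 (175 mg at t=30 h): 175·exp(−0.03466·2) = 163.281 mg/L
C(32) = 141.847 + 127.495 + 137.622 + 102.635 + 221.018 + 200.069 + 163.281 = 1093.967 mg/L

1093.967 mg/L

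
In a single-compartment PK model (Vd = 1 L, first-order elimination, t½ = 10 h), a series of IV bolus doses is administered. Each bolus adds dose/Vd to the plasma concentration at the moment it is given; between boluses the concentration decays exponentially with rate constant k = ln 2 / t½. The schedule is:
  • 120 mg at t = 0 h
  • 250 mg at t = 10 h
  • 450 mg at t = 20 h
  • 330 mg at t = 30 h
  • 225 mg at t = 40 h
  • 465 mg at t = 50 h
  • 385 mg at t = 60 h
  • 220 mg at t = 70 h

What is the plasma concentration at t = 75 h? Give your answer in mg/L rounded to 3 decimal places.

k = ln 2 / 10 = 0.06931 per h
Dose 1 (120 mg at t=0 h): 120·exp(−0.06931·75) = 0.663 mg/L
Dose 2 (250 mg at t=10 h): 250·exp(−0.06931·65) = 2.762 mg/L
Dose 3 (450 mg at t=20 h): 450·exp(−0.06931·55) = 9.944 mg/L
Dose 4 (330 mg at t=30 h): 330·exp(−0.06931·45) = 14.584 mg/L
Dose 5 (225 mg at t=40 h): 225·exp(−0.06931·35) = 19.887 mg/L
Dose 6 (465 mg at t=50 h): 465·exp(−0.06931·25) = 82.201 mg/L
Dose 7 (385 mg at t=60 h): 385·exp(−0.06931·15) = 136.118 mg/L
Dose 8 (220 mg at t=70 h): 220·exp(−0.06931·5) = 155.563 mg/L
C(75) = 0.663 + 2.762 + 9.944 + 14.584 + 19.887 + 82.201 + 136.118 + 155.563 = 421.723 mg/L

421.723 mg/L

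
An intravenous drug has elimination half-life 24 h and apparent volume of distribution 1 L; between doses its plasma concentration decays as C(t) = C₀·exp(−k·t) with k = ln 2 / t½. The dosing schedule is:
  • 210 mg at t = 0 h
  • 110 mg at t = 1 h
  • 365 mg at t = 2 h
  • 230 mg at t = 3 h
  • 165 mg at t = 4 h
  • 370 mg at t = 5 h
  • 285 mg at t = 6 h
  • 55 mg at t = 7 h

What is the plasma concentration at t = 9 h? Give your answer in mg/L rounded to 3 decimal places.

1526.540 mg/L

k = ln 2 / 24 = 0.02888 per h
Dose 1 (210 mg at t=0 h): 210·exp(−0.02888·9) = 161.932 mg/L
Dose 2 (110 mg at t=1 h): 110·exp(−0.02888·8) = 87.307 mg/L
Dose 3 (365 mg at t=2 h): 365·exp(−0.02888·7) = 298.190 mg/L
Dose 4 (230 mg at t=3 h): 230·exp(−0.02888·6) = 193.406 mg/L
Dose 5 (165 mg at t=4 h): 165·exp(−0.02888·5) = 142.814 mg/L
Dose 6 (370 mg at t=5 h): 370·exp(−0.02888·4) = 329.633 mg/L
Dose 7 (285 mg at t=6 h): 285·exp(−0.02888·3) = 261.346 mg/L
Dose 8 (55 mg at t=7 h): 55·exp(−0.02888·2) = 51.913 mg/L
C(9) = 161.932 + 87.307 + 298.190 + 193.406 + 142.814 + 329.633 + 261.346 + 51.913 = 1526.540 mg/L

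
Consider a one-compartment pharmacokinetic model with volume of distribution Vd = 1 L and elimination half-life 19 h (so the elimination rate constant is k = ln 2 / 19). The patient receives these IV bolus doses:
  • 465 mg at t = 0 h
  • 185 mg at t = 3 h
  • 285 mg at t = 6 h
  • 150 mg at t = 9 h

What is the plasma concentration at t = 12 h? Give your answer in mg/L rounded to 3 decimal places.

k = ln 2 / 19 = 0.03648 per h
Dose 1 (465 mg at t=0 h): 465·exp(−0.03648·12) = 300.143 mg/L
Dose 2 (185 mg at t=3 h): 185·exp(−0.03648·9) = 133.223 mg/L
Dose 3 (285 mg at t=6 h): 285·exp(−0.03648·6) = 228.972 mg/L
Dose 4 (150 mg at t=9 h): 150·exp(−0.03648·3) = 134.450 mg/L
C(12) = 300.143 + 133.223 + 228.972 + 134.450 = 796.788 mg/L

796.788 mg/L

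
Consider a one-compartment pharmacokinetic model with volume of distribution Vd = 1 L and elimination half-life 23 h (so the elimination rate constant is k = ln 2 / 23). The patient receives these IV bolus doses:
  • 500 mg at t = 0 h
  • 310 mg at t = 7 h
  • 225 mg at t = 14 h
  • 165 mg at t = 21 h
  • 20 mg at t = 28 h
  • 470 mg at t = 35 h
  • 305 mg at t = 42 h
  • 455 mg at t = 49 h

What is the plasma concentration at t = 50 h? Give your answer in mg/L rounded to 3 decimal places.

k = ln 2 / 23 = 0.03014 per h
Dose 1 (500 mg at t=0 h): 500·exp(−0.03014·50) = 110.804 mg/L
Dose 2 (310 mg at t=7 h): 310·exp(−0.03014·43) = 84.833 mg/L
Dose 3 (225 mg at t=14 h): 225·exp(−0.03014·36) = 76.034 mg/L
Dose 4 (165 mg at t=21 h): 165·exp(−0.03014·29) = 68.853 mg/L
Dose 5 (20 mg at t=28 h): 20·exp(−0.03014·22) = 10.306 mg/L
Dose 6 (470 mg at t=35 h): 470·exp(−0.03014·15) = 299.071 mg/L
Dose 7 (305 mg at t=42 h): 305·exp(−0.03014·8) = 239.659 mg/L
Dose 8 (455 mg at t=49 h): 455·exp(−0.03014·1) = 441.492 mg/L
C(50) = 110.804 + 84.833 + 76.034 + 68.853 + 10.306 + 299.071 + 239.659 + 441.492 = 1331.053 mg/L

1331.053 mg/L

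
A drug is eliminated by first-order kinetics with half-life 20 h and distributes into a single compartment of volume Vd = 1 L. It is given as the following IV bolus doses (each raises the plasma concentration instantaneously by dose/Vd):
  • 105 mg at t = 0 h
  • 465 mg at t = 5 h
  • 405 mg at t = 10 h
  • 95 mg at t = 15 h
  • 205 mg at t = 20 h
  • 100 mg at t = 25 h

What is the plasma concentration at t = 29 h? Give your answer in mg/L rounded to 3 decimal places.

746.080 mg/L

k = ln 2 / 20 = 0.03466 per h
Dose 1 (105 mg at t=0 h): 105·exp(−0.03466·29) = 38.432 mg/L
Dose 2 (465 mg at t=5 h): 465·exp(−0.03466·24) = 202.403 mg/L
Dose 3 (405 mg at t=10 h): 405·exp(−0.03466·19) = 209.641 mg/L
Dose 4 (95 mg at t=15 h): 95·exp(−0.03466·14) = 58.479 mg/L
Dose 5 (205 mg at t=20 h): 205·exp(−0.03466·9) = 150.069 mg/L
Dose 6 (100 mg at t=25 h): 100·exp(−0.03466·4) = 87.055 mg/L
C(29) = 38.432 + 202.403 + 209.641 + 58.479 + 150.069 + 87.055 = 746.080 mg/L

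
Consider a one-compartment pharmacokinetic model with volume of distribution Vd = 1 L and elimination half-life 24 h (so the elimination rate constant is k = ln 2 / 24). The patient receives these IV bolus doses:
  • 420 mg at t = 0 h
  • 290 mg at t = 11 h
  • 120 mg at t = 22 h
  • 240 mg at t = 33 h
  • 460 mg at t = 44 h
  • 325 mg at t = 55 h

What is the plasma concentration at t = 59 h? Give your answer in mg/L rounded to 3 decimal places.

891.221 mg/L

k = ln 2 / 24 = 0.02888 per h
Dose 1 (420 mg at t=0 h): 420·exp(−0.02888·59) = 76.422 mg/L
Dose 2 (290 mg at t=11 h): 290·exp(−0.02888·48) = 72.500 mg/L
Dose 3 (120 mg at t=22 h): 120·exp(−0.02888·37) = 41.219 mg/L
Dose 4 (240 mg at t=33 h): 240·exp(−0.02888·26) = 113.265 mg/L
Dose 5 (460 mg at t=44 h): 460·exp(−0.02888·15) = 298.273 mg/L
Dose 6 (325 mg at t=55 h): 325·exp(−0.02888·4) = 289.542 mg/L
C(59) = 76.422 + 72.500 + 41.219 + 113.265 + 298.273 + 289.542 = 891.221 mg/L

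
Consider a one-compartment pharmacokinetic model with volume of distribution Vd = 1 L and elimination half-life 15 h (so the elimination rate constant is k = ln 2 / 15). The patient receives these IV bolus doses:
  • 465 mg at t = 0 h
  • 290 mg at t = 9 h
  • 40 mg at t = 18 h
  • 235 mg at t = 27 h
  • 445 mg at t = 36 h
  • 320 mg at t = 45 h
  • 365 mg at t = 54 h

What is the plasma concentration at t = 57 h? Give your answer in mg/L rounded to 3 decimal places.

800.455 mg/L

k = ln 2 / 15 = 0.04621 per h
Dose 1 (465 mg at t=0 h): 465·exp(−0.04621·57) = 33.384 mg/L
Dose 2 (290 mg at t=9 h): 290·exp(−0.04621·48) = 31.557 mg/L
Dose 3 (40 mg at t=18 h): 40·exp(−0.04621·39) = 6.598 mg/L
Dose 4 (235 mg at t=27 h): 235·exp(−0.04621·30) = 58.750 mg/L
Dose 5 (445 mg at t=36 h): 445·exp(−0.04621·21) = 168.623 mg/L
Dose 6 (320 mg at t=45 h): 320·exp(−0.04621·12) = 183.792 mg/L
Dose 7 (365 mg at t=54 h): 365·exp(−0.04621·3) = 317.751 mg/L
C(57) = 33.384 + 31.557 + 6.598 + 58.750 + 168.623 + 183.792 + 317.751 = 800.455 mg/L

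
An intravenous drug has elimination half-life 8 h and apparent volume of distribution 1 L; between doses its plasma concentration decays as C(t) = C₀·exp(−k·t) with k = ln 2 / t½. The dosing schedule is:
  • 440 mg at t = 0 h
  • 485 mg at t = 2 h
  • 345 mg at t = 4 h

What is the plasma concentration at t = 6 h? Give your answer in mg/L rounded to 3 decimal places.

k = ln 2 / 8 = 0.08664 per h
Dose 1 (440 mg at t=0 h): 440·exp(−0.08664·6) = 261.626 mg/L
Dose 2 (485 mg at t=2 h): 485·exp(−0.08664·4) = 342.947 mg/L
Dose 3 (345 mg at t=4 h): 345·exp(−0.08664·2) = 290.109 mg/L
C(6) = 261.626 + 342.947 + 290.109 = 894.682 mg/L

894.682 mg/L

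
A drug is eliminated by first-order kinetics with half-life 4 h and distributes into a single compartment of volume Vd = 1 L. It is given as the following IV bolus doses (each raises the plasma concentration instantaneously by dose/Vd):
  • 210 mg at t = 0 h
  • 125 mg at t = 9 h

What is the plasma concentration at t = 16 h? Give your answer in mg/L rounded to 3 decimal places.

k = ln 2 / 4 = 0.17329 per h
Dose 1 (210 mg at t=0 h): 210·exp(−0.17329·16) = 13.125 mg/L
Dose 2 (125 mg at t=9 h): 125·exp(−0.17329·7) = 37.163 mg/L
C(16) = 13.125 + 37.163 = 50.288 mg/L

50.288 mg/L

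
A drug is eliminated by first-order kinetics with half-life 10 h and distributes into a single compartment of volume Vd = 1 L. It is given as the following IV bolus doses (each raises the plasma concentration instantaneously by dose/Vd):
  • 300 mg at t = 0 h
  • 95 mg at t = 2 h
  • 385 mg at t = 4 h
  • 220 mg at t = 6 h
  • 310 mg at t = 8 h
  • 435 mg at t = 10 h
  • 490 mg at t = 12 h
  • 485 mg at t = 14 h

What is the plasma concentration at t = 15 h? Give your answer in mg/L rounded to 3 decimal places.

1791.095 mg/L

k = ln 2 / 10 = 0.06931 per h
Dose 1 (300 mg at t=0 h): 300·exp(−0.06931·15) = 106.066 mg/L
Dose 2 (95 mg at t=2 h): 95·exp(−0.06931·13) = 38.582 mg/L
Dose 3 (385 mg at t=4 h): 385·exp(−0.06931·11) = 179.609 mg/L
Dose 4 (220 mg at t=6 h): 220·exp(−0.06931·9) = 117.895 mg/L
Dose 5 (310 mg at t=8 h): 310·exp(−0.06931·7) = 190.827 mg/L
Dose 6 (435 mg at t=10 h): 435·exp(−0.06931·5) = 307.591 mg/L
Dose 7 (490 mg at t=12 h): 490·exp(−0.06931·3) = 398.004 mg/L
Dose 8 (485 mg at t=14 h): 485·exp(−0.06931·1) = 452.521 mg/L
C(15) = 106.066 + 38.582 + 179.609 + 117.895 + 190.827 + 307.591 + 398.004 + 452.521 = 1791.095 mg/L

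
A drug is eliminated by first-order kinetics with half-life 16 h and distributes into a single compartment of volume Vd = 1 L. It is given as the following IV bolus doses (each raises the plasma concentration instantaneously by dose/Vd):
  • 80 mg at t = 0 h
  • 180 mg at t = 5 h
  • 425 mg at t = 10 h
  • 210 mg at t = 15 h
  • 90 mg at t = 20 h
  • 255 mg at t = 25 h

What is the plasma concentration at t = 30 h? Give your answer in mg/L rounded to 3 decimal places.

k = ln 2 / 16 = 0.04332 per h
Dose 1 (80 mg at t=0 h): 80·exp(−0.04332·30) = 21.810 mg/L
Dose 2 (180 mg at t=5 h): 180·exp(−0.04332·25) = 60.941 mg/L
Dose 3 (425 mg at t=10 h): 425·exp(−0.04332·20) = 178.690 mg/L
Dose 4 (210 mg at t=15 h): 210·exp(−0.04332·15) = 109.649 mg/L
Dose 5 (90 mg at t=20 h): 90·exp(−0.04332·10) = 58.358 mg/L
Dose 6 (255 mg at t=25 h): 255·exp(−0.04332·5) = 205.338 mg/L
C(30) = 21.810 + 60.941 + 178.690 + 109.649 + 58.358 + 205.338 = 634.786 mg/L

634.786 mg/L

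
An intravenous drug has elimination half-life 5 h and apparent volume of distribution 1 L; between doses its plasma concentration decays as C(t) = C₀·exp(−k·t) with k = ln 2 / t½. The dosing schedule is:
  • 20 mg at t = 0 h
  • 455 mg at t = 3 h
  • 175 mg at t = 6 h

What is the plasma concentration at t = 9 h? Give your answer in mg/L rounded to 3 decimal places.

319.251 mg/L

k = ln 2 / 5 = 0.13863 per h
Dose 1 (20 mg at t=0 h): 20·exp(−0.13863·9) = 5.743 mg/L
Dose 2 (455 mg at t=3 h): 455·exp(−0.13863·6) = 198.050 mg/L
Dose 3 (175 mg at t=6 h): 175·exp(−0.13863·3) = 115.457 mg/L
C(9) = 5.743 + 198.050 + 115.457 = 319.251 mg/L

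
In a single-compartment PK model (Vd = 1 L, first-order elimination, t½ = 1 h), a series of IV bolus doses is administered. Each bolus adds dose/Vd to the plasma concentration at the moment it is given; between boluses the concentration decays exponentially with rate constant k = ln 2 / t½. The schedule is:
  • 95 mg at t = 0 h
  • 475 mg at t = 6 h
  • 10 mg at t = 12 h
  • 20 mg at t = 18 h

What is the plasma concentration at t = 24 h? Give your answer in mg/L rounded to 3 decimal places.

k = ln 2 / 1 = 0.69315 per h
Dose 1 (95 mg at t=0 h): 95·exp(−0.69315·24) = 0.000 mg/L
Dose 2 (475 mg at t=6 h): 475·exp(−0.69315·18) = 0.002 mg/L
Dose 3 (10 mg at t=12 h): 10·exp(−0.69315·12) = 0.002 mg/L
Dose 4 (20 mg at t=18 h): 20·exp(−0.69315·6) = 0.313 mg/L
C(24) = 0.000 + 0.002 + 0.002 + 0.313 = 0.317 mg/L

0.317 mg/L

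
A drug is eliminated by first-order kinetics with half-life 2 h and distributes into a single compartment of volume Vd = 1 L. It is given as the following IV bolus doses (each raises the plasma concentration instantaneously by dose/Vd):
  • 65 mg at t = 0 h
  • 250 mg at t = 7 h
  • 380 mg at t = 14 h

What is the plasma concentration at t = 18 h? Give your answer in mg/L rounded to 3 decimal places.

k = ln 2 / 2 = 0.34657 per h
Dose 1 (65 mg at t=0 h): 65·exp(−0.34657·18) = 0.127 mg/L
Dose 2 (250 mg at t=7 h): 250·exp(−0.34657·11) = 5.524 mg/L
Dose 3 (380 mg at t=14 h): 380·exp(−0.34657·4) = 95.000 mg/L
C(18) = 0.127 + 5.524 + 95.000 = 100.651 mg/L

100.651 mg/L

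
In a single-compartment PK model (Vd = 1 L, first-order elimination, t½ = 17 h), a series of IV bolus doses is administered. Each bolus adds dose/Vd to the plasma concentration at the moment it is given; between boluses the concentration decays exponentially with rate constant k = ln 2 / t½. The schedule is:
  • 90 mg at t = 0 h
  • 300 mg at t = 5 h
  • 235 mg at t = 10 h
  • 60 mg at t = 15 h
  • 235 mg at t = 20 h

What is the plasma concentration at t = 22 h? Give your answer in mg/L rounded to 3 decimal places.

k = ln 2 / 17 = 0.04077 per h
Dose 1 (90 mg at t=0 h): 90·exp(−0.04077·22) = 36.701 mg/L
Dose 2 (300 mg at t=5 h): 300·exp(−0.04077·17) = 150.000 mg/L
Dose 3 (235 mg at t=10 h): 235·exp(−0.04077·12) = 144.071 mg/L
Dose 4 (60 mg at t=15 h): 60·exp(−0.04077·7) = 45.102 mg/L
Dose 5 (235 mg at t=20 h): 235·exp(−0.04077·2) = 216.597 mg/L
C(22) = 36.701 + 150.000 + 144.071 + 45.102 + 216.597 = 592.471 mg/L

592.471 mg/L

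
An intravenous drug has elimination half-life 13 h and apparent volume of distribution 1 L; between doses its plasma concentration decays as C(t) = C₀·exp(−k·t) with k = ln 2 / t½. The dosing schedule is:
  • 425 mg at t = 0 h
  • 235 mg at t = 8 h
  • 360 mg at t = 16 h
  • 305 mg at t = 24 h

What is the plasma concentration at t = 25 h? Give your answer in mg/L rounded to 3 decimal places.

k = ln 2 / 13 = 0.05332 per h
Dose 1 (425 mg at t=0 h): 425·exp(−0.05332·25) = 112.069 mg/L
Dose 2 (235 mg at t=8 h): 235·exp(−0.05332·17) = 94.932 mg/L
Dose 3 (360 mg at t=16 h): 360·exp(−0.05332·9) = 222.791 mg/L
Dose 4 (305 mg at t=24 h): 305·exp(−0.05332·1) = 289.164 mg/L
C(25) = 112.069 + 94.932 + 222.791 + 289.164 = 718.955 mg/L

718.955 mg/L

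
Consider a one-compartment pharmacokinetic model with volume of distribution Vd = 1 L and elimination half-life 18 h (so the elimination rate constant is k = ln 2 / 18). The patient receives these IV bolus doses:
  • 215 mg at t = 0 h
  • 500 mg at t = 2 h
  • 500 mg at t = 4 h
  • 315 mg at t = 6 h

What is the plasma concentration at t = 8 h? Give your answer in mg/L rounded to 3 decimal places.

k = ln 2 / 18 = 0.03851 per h
Dose 1 (215 mg at t=0 h): 215·exp(−0.03851·8) = 157.996 mg/L
Dose 2 (500 mg at t=2 h): 500·exp(−0.03851·6) = 396.850 mg/L
Dose 3 (500 mg at t=4 h): 500·exp(−0.03851·4) = 428.622 mg/L
Dose 4 (315 mg at t=6 h): 315·exp(−0.03851·2) = 291.651 mg/L
C(8) = 157.996 + 396.850 + 428.622 + 291.651 = 1275.119 mg/L

1275.119 mg/L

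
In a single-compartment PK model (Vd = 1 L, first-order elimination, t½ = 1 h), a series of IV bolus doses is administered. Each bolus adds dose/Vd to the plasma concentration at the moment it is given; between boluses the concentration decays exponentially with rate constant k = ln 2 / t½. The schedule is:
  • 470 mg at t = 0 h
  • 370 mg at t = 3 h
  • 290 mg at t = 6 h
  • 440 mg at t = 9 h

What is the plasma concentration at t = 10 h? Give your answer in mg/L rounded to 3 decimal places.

241.475 mg/L

k = ln 2 / 1 = 0.69315 per h
Dose 1 (470 mg at t=0 h): 470·exp(−0.69315·10) = 0.459 mg/L
Dose 2 (370 mg at t=3 h): 370·exp(−0.69315·7) = 2.891 mg/L
Dose 3 (290 mg at t=6 h): 290·exp(−0.69315·4) = 18.125 mg/L
Dose 4 (440 mg at t=9 h): 440·exp(−0.69315·1) = 220.000 mg/L
C(10) = 0.459 + 2.891 + 18.125 + 220.000 = 241.475 mg/L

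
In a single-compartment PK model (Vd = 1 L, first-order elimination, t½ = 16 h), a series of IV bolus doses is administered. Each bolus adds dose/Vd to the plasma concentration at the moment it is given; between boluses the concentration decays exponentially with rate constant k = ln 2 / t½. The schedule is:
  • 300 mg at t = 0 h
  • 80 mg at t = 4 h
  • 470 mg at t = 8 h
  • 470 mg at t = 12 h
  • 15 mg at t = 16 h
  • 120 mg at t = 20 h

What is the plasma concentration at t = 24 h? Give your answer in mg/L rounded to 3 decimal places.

765.680 mg/L

k = ln 2 / 16 = 0.04332 per h
Dose 1 (300 mg at t=0 h): 300·exp(−0.04332·24) = 106.066 mg/L
Dose 2 (80 mg at t=4 h): 80·exp(−0.04332·20) = 33.636 mg/L
Dose 3 (470 mg at t=8 h): 470·exp(−0.04332·16) = 235.000 mg/L
Dose 4 (470 mg at t=12 h): 470·exp(−0.04332·12) = 279.464 mg/L
Dose 5 (15 mg at t=16 h): 15·exp(−0.04332·8) = 10.607 mg/L
Dose 6 (120 mg at t=20 h): 120·exp(−0.04332·4) = 100.908 mg/L
C(24) = 106.066 + 33.636 + 235.000 + 279.464 + 10.607 + 100.908 = 765.680 mg/L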